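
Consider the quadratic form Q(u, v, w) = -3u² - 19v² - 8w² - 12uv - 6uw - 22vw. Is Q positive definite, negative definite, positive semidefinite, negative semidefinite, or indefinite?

The symmetric matrix of Q is A = [[-3, -6, -3], [-6, -19, -11], [-3, -11, -8]].
Leading principal minors: Δ_1 = -3, Δ_2 = 21, Δ_3 = -30.
The signs alternate starting with Δ_1 < 0, so by Sylvester's criterion Q is negative definite.

negative definite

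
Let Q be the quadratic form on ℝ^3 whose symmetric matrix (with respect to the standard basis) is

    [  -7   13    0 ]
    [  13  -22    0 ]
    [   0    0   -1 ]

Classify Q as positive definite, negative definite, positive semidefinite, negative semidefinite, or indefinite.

Symmetric row and column elimination reduces A to a congruent diagonal form with pivots -7, 15/7, -1.
So there are 1 positive, 2 negative pivots.
Hence Q is indefinite.

indefinite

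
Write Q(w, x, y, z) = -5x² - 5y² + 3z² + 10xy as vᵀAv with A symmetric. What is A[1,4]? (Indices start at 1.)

0

The coefficient of w·z in Q is 0. For a symmetric A this equals A[1,4] + A[4,1] = 2·A[1,4].
So A[1,4] = 0/2 = 0.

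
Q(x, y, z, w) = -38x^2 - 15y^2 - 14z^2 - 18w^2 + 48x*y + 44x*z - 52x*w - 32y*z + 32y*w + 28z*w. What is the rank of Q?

4

Write A = [[-38, 24, 22, -26], [24, -15, -16, 16], [22, -16, -14, 14], [-26, 16, 14, -18]].
Applying the same elementary operations to the rows and columns of A produces a congruent diagonal matrix with entries -38, 3/19, -88/3, 2/11.
So there are 2 positive, 2 negative pivots.
The rank is the number of nonzero pivots: 4.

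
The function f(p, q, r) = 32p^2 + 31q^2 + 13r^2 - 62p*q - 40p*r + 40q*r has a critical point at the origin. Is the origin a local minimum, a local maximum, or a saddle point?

The Hessian at the origin is H = [[64, -62, -40], [-62, 62, 40], [-40, 40, 26]].
An LDLᵀ factorisation of H has diagonal entries 64, 31/16, 6/31.
So there are 3 positive pivots.
H is positive definite, so the origin is a strict local minimum.

local minimum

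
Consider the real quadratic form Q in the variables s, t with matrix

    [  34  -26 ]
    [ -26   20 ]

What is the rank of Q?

2

Applying the same elementary operations to the rows and columns of A produces a congruent diagonal matrix with entries 34, 2/17.
So there are 2 positive pivots.
The rank is the number of nonzero pivots: 2.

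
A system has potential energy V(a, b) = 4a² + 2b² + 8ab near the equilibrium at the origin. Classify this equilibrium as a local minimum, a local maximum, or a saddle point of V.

The Hessian at the origin is H = [[8, 8], [8, 4]].
det H = 8·4 − (8)² = -32 < 0, so H is indefinite.
Therefore the origin is a saddle point.

saddle point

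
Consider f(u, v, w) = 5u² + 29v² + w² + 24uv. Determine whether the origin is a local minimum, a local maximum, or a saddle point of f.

local minimum

The Hessian at the origin is H = [[10, 24, 0], [24, 58, 0], [0, 0, 2]].
An LDLᵀ factorisation of H has diagonal entries 10, 2/5, 2.
So there are 3 positive pivots.
H is positive definite, so the origin is a strict local minimum.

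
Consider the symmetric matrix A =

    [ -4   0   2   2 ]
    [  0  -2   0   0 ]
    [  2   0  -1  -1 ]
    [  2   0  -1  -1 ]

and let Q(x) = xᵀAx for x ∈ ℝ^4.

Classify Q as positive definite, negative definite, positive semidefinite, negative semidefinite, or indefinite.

negative semidefinite

Symmetric row and column elimination reduces A to a congruent diagonal form with pivots -4, -2, 0, 0.
That gives 2 negative, 2 zero pivots.
Hence Q is negative semidefinite.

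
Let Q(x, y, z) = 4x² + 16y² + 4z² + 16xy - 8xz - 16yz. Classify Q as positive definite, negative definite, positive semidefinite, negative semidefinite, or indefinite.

The associated matrix is A = [[4, 8, -4], [8, 16, -8], [-4, -8, 4]].
Applying the same elementary operations to the rows and columns of A produces a congruent diagonal matrix with entries 4, 0, 0.
Counting signs: 1 positive, 2 zero.
Hence Q is positive semidefinite.

positive semidefinite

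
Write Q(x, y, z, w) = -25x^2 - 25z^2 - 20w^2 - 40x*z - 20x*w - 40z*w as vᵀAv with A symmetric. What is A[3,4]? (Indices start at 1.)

-20

The coefficient of z·w in Q is -40. For a symmetric A this equals A[3,4] + A[4,3] = 2·A[3,4].
So A[3,4] = -40/2 = -20.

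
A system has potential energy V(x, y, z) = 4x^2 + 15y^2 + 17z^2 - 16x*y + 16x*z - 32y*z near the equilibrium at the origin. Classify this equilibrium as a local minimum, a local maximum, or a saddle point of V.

The Hessian at the origin is H = [[8, -16, 16], [-16, 30, -32], [16, -32, 34]].
Row-reducing H symmetrically gives the diagonal entries 8, -2, 2.
That gives 2 positive, 1 negative pivots.
H is indefinite, so the origin is a saddle point.

saddle point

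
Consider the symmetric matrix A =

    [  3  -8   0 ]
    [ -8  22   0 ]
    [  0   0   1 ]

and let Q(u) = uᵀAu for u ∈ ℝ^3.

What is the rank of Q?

3

Congruent diagonalization of A (simultaneous row and column reduction) yields pivots 3, 2/3, 1.
That gives 3 positive pivots.
The rank is the number of nonzero pivots: 3.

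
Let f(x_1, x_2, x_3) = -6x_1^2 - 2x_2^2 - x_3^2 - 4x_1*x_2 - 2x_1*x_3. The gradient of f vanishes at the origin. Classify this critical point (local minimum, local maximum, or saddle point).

local maximum

The Hessian at the origin is H = [[-12, -4, -2], [-4, -4, 0], [-2, 0, -2]].
Congruent diagonalization of H (simultaneous row and column reduction) yields pivots -12, -8/3, -3/2.
Counting signs: 3 negative.
H is negative definite, so the origin is a strict local maximum.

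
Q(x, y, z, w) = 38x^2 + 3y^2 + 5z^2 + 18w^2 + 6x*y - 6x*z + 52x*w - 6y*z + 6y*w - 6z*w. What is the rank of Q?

Write A = [[38, 3, -3, 26], [3, 3, -3, 3], [-3, -3, 5, -3], [26, 3, -3, 18]].
An LDLᵀ factorisation of A has diagonal entries 38, 105/38, 2, -4/35.
That gives 3 positive, 1 negative pivots.
The rank is the number of nonzero pivots: 4.

4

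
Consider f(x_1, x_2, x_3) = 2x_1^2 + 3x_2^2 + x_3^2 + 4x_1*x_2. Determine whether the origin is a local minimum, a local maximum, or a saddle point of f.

The Hessian at the origin is H = [[4, 4, 0], [4, 6, 0], [0, 0, 2]].
Applying the same elementary operations to the rows and columns of H produces a congruent diagonal matrix with entries 4, 2, 2.
So there are 3 positive pivots.
H is positive definite, so the origin is a strict local minimum.

local minimum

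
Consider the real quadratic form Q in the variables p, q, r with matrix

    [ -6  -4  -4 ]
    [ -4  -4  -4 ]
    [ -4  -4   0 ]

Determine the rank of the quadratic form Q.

Applying the same elementary operations to the rows and columns of A produces a congruent diagonal matrix with entries -6, -4/3, 4.
So there are 1 positive, 2 negative pivots.
The rank is the number of nonzero pivots: 3.

3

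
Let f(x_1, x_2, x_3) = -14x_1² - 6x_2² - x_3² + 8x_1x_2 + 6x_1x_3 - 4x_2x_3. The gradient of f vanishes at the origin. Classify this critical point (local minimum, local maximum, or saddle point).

The Hessian at the origin is H = [[-28, 8, 6], [8, -12, -4], [6, -4, -2]].
Congruent diagonalization of H (simultaneous row and column reduction) yields pivots -28, -68/7, -3/17.
Counting signs: 3 negative.
H is negative definite, so the origin is a strict local maximum.

local maximum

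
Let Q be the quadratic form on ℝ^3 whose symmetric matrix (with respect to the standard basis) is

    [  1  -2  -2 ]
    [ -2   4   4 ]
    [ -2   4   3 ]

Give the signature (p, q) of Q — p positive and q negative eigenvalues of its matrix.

(1, 1)

Symmetric row and column elimination reduces A to a congruent diagonal form with pivots 1, 0, -1.
So there are 1 positive, 1 negative, 1 zero pivots.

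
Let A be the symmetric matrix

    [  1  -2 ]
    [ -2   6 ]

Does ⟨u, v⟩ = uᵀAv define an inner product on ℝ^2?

yes

Symmetric row and column elimination reduces A to a congruent diagonal form with pivots 1, 2.
Counting signs: 2 positive.
Hence Q is positive definite.
⟨·,·⟩ is an inner product exactly when A is positive definite.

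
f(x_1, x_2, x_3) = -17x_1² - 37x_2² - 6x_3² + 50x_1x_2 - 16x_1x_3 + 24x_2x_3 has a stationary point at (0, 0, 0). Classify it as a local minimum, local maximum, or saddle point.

The Hessian at the origin is H = [[-34, 50, -16], [50, -74, 24], [-16, 24, -12]].
Congruent diagonalization of H (simultaneous row and column reduction) yields pivots -34, -8/17, -4.
So there are 3 negative pivots.
H is negative definite, so the origin is a strict local maximum.

local maximum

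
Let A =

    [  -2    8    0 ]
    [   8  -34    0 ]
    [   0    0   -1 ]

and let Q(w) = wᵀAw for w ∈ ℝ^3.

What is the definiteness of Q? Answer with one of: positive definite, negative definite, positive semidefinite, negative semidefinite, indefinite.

Leading principal minors: Δ_1 = -2, Δ_2 = 4, Δ_3 = -4.
The signs alternate starting with Δ_1 < 0, so by Sylvester's criterion Q is negative definite.

negative definite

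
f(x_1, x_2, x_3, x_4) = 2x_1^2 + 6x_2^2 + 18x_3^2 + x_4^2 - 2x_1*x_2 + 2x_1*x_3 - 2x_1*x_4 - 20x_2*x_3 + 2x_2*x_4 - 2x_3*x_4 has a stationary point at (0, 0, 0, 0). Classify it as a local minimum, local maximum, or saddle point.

local minimum

The Hessian at the origin is H = [[4, -2, 2, -2], [-2, 12, -20, 2], [2, -20, 36, -2], [-2, 2, -2, 2]].
Applying the same elementary operations to the rows and columns of H produces a congruent diagonal matrix with entries 4, 11, 24/11, 2/3.
So there are 4 positive pivots.
H is positive definite, so the origin is a strict local minimum.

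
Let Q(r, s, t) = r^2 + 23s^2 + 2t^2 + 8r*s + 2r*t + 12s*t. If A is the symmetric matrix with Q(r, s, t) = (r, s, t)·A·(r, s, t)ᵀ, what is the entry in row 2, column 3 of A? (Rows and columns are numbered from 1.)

The coefficient of s·t in Q is 12. For a symmetric A this equals A[2,3] + A[3,2] = 2·A[2,3].
So A[2,3] = 12/2 = 6.

6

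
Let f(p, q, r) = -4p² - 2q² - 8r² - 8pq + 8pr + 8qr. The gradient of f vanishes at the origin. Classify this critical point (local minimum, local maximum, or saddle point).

The Hessian at the origin is H = [[-8, -8, 8], [-8, -4, 8], [8, 8, -16]].
An LDLᵀ factorisation of H has diagonal entries -8, 4, -8.
So there are 1 positive, 2 negative pivots.
H is indefinite, so the origin is a saddle point.

saddle point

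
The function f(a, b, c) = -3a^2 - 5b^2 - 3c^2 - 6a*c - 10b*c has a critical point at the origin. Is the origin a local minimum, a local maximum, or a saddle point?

saddle point

The Hessian at the origin is H = [[-6, 0, -6], [0, -10, -10], [-6, -10, -6]].
Row-reducing H symmetrically gives the diagonal entries -6, -10, 10.
Counting signs: 1 positive, 2 negative.
H is indefinite, so the origin is a saddle point.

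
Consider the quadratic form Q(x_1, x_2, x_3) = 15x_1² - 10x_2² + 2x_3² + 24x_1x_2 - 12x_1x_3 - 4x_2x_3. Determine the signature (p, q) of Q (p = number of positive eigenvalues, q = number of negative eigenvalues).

The associated matrix is A = [[15, 12, -6], [12, -10, -2], [-6, -2, 2]].
Applying the same elementary operations to the rows and columns of A produces a congruent diagonal matrix with entries 15, -98/5, 0.
So there are 1 positive, 1 negative, 1 zero pivots.

(1, 1)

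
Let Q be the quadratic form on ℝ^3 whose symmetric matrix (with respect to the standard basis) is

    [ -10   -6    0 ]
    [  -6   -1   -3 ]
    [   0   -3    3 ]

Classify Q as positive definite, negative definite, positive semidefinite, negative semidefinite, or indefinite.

Row-reducing A symmetrically gives the diagonal entries -10, 13/5, -6/13.
So there are 1 positive, 2 negative pivots.
Hence Q is indefinite.

indefinite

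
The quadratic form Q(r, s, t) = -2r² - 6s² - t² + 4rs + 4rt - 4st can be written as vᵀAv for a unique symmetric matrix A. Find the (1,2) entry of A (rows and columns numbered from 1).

2

The coefficient of r·s in Q is 4. For a symmetric A this equals A[1,2] + A[2,1] = 2·A[1,2].
So A[1,2] = 4/2 = 2.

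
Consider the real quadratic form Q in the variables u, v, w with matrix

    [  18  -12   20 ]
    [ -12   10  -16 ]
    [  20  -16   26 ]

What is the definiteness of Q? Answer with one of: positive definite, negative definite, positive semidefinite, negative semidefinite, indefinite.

positive definite

Leading principal minors: Δ_1 = 18, Δ_2 = 36, Δ_3 = 8.
All leading principal minors are positive, so by Sylvester's criterion Q is positive definite.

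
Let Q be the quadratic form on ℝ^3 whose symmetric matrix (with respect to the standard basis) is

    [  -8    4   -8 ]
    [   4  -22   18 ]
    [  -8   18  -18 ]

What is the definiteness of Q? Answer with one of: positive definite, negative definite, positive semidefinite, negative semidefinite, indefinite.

Applying the same elementary operations to the rows and columns of A produces a congruent diagonal matrix with entries -8, -20, -1/5.
That gives 3 negative pivots.
Hence Q is negative definite.

negative definite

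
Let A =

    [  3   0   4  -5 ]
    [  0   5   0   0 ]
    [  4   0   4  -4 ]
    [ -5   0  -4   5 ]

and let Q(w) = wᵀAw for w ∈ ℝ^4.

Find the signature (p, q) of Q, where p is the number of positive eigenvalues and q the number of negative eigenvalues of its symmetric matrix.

(3, 1)

Symmetric row and column elimination reduces A to a congruent diagonal form with pivots 3, 5, -4/3, 2.
That gives 3 positive, 1 negative pivots.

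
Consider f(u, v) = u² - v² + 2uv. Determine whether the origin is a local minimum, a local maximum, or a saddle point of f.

saddle point

The Hessian at the origin is H = [[2, 2], [2, -2]].
det H = 2·-2 − (2)² = -8 < 0, so H is indefinite.
Therefore the origin is a saddle point.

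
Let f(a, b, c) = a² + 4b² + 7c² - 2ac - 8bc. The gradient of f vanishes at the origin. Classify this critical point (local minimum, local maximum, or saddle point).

local minimum

The Hessian at the origin is H = [[2, 0, -2], [0, 8, -8], [-2, -8, 14]].
Symmetric row and column elimination reduces H to a congruent diagonal form with pivots 2, 8, 4.
Counting signs: 3 positive.
H is positive definite, so the origin is a strict local minimum.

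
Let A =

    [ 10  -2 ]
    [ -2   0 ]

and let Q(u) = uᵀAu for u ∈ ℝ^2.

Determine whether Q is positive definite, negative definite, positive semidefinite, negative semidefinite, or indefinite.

indefinite

For the 2×2 matrix [[10, -2], [-2, 0]]: det = 10·0 − (-2)² = -4, trace = 10.
det < 0 so the eigenvalues have opposite signs; the form is indefinite.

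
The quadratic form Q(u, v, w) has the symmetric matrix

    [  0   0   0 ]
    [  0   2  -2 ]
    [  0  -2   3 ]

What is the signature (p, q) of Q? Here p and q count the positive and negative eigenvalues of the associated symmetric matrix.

(2, 0)

Symmetric row and column elimination reduces A to a congruent diagonal form with pivots 0, 2, 1.
So there are 2 positive, 1 zero pivots.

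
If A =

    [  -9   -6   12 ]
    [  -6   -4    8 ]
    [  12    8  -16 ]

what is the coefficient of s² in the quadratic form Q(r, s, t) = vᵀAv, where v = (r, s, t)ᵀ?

The coefficient of s² is the diagonal entry A[2,2] = -4.

-4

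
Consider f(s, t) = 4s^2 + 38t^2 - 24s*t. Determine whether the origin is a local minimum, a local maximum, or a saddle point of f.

local minimum

The Hessian at the origin is H = [[8, -24], [-24, 76]].
det H = 8·76 − (-24)² = 32 > 0 and H[1,1] = 8 > 0, so H is positive definite.
Therefore the origin is a local minimum.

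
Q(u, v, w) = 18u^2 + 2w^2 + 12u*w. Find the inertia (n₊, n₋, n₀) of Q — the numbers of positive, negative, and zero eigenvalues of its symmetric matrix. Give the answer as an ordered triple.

(1, 0, 2)

Write A = [[18, 0, 6], [0, 0, 0], [6, 0, 2]].
Symmetric row and column elimination reduces A to a congruent diagonal form with pivots 18, 0, 0.
So there are 1 positive, 2 zero pivots.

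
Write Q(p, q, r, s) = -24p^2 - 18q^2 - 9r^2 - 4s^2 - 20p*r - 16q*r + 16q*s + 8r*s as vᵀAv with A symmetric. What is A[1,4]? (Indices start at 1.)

0

The coefficient of p·s in Q is 0. For a symmetric A this equals A[1,4] + A[4,1] = 2·A[1,4].
So A[1,4] = 0/2 = 0.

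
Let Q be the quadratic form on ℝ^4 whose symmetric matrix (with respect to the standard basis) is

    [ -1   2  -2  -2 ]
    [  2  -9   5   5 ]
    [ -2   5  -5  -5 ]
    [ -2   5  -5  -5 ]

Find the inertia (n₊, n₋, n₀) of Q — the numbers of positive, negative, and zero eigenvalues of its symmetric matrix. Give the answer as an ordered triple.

(0, 3, 1)

Symmetric row and column elimination reduces A to a congruent diagonal form with pivots -1, -5, -4/5, 0.
So there are 3 negative, 1 zero pivots.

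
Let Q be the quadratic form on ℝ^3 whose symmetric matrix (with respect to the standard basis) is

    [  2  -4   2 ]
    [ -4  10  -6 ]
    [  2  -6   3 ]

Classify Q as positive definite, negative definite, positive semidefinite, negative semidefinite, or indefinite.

indefinite

An LDLᵀ factorisation of A has diagonal entries 2, 2, -1.
So there are 2 positive, 1 negative pivots.
Hence Q is indefinite.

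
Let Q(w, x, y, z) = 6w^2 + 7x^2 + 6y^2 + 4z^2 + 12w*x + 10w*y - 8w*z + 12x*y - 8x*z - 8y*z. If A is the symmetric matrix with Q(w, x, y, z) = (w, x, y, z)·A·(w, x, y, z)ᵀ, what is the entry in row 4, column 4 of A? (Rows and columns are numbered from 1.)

The coefficient of z^2 in Q is 4, and that is exactly A[4,4].

4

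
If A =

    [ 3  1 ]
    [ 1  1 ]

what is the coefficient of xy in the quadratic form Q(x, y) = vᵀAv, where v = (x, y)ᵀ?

2

The coefficient of xy is A[1,2] + A[2,1] = 2·1 = 2.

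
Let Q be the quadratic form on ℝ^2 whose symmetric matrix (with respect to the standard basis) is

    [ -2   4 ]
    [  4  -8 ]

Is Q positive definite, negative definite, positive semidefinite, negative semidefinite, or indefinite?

negative semidefinite

For the 2×2 matrix [[-2, 4], [4, -8]]: det = -2·-8 − (4)² = 0, trace = -10.
det = 0 so one eigenvalue is zero; the form is semidefinite with the sign of the trace.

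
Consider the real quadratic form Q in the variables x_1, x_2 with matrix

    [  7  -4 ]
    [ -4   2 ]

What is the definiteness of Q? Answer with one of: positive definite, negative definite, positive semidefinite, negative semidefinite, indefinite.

Congruent diagonalization of A (simultaneous row and column reduction) yields pivots 7, -2/7.
Counting signs: 1 positive, 1 negative.
Hence Q is indefinite.

indefinite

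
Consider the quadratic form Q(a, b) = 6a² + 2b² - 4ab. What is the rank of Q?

Write A = [[6, -2], [-2, 2]].
Congruent diagonalization of A (simultaneous row and column reduction) yields pivots 6, 4/3.
So there are 2 positive pivots.
The rank is the number of nonzero pivots: 2.

2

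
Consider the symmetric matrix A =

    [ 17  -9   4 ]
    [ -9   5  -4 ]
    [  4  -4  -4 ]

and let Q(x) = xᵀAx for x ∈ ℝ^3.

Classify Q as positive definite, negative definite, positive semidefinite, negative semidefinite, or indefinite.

indefinite

Symmetric row and column elimination reduces A to a congruent diagonal form with pivots 17, 4/17, -20.
Counting signs: 2 positive, 1 negative.
Hence Q is indefinite.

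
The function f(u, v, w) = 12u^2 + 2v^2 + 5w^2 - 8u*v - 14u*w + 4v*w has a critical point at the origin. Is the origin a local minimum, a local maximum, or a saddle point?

The Hessian at the origin is H = [[24, -8, -14], [-8, 4, 4], [-14, 4, 10]].
An LDLᵀ factorisation of H has diagonal entries 24, 4/3, 3/2.
Counting signs: 3 positive.
H is positive definite, so the origin is a strict local minimum.

local minimum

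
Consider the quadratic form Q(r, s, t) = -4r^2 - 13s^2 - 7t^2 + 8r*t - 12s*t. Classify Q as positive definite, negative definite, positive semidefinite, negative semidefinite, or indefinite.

The symmetric matrix is A = [[-4, 0, 4], [0, -13, -6], [4, -6, -7]].
Row-reducing A symmetrically gives the diagonal entries -4, -13, -3/13.
Counting signs: 3 negative.
Hence Q is negative definite.

negative definite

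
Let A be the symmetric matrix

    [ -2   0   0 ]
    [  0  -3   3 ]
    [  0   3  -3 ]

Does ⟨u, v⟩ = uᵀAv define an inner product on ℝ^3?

Applying the same elementary operations to the rows and columns of A produces a congruent diagonal matrix with entries -2, -3, 0.
That gives 2 negative, 1 zero pivots.
Hence Q is negative semidefinite.
⟨·,·⟩ is an inner product exactly when A is positive definite.

no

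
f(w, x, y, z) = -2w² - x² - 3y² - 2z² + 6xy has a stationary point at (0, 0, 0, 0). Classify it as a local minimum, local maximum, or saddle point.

saddle point

The Hessian at the origin is H = [[-4, 0, 0, 0], [0, -2, 6, 0], [0, 6, -6, 0], [0, 0, 0, -4]].
Applying the same elementary operations to the rows and columns of H produces a congruent diagonal matrix with entries -4, -2, 12, -4.
That gives 1 positive, 3 negative pivots.
H is indefinite, so the origin is a saddle point.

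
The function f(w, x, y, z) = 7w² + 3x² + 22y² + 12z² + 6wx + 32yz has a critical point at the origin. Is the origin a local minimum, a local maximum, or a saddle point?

local minimum

The Hessian at the origin is H = [[14, 6, 0, 0], [6, 6, 0, 0], [0, 0, 44, 32], [0, 0, 32, 24]].
An LDLᵀ factorisation of H has diagonal entries 14, 24/7, 44, 8/11.
So there are 4 positive pivots.
H is positive definite, so the origin is a strict local minimum.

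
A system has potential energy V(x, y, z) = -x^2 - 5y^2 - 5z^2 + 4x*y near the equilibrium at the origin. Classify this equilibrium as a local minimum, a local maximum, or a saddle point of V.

The Hessian at the origin is H = [[-2, 4, 0], [4, -10, 0], [0, 0, -10]].
Symmetric row and column elimination reduces H to a congruent diagonal form with pivots -2, -2, -10.
That gives 3 negative pivots.
H is negative definite, so the origin is a strict local maximum.

local maximum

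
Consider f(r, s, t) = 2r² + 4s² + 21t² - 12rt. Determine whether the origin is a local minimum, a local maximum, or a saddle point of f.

The Hessian at the origin is H = [[4, 0, -12], [0, 8, 0], [-12, 0, 42]].
Congruent diagonalization of H (simultaneous row and column reduction) yields pivots 4, 8, 6.
That gives 3 positive pivots.
H is positive definite, so the origin is a strict local minimum.

local minimum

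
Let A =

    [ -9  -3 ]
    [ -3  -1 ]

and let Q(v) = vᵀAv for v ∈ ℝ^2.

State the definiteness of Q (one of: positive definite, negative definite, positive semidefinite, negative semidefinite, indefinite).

negative semidefinite

For the 2×2 matrix [[-9, -3], [-3, -1]]: det = -9·-1 − (-3)² = 0, trace = -10.
det = 0 so one eigenvalue is zero; the form is semidefinite with the sign of the trace.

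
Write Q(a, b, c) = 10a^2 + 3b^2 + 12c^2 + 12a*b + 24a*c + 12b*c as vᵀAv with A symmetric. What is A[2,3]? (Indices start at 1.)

6

The coefficient of b·c in Q is 12. For a symmetric A this equals A[2,3] + A[3,2] = 2·A[2,3].
So A[2,3] = 12/2 = 6.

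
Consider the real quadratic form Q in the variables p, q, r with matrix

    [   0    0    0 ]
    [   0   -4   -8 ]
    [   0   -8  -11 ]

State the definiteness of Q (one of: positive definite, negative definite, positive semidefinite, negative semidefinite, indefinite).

indefinite

Symmetric row and column elimination reduces A to a congruent diagonal form with pivots 0, -4, 5.
Counting signs: 1 positive, 1 negative, 1 zero.
Hence Q is indefinite.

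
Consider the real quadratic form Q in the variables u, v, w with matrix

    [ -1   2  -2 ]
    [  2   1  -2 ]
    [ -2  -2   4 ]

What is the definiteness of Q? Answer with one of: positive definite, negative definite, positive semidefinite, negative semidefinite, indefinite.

indefinite

An LDLᵀ factorisation of A has diagonal entries -1, 5, 4/5.
So there are 2 positive, 1 negative pivots.
Hence Q is indefinite.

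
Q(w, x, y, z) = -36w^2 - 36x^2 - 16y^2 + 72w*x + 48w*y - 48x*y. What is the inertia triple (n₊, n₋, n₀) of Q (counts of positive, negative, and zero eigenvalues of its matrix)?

(0, 1, 3)

The symmetric matrix is A = [[-36, 36, 24, 0], [36, -36, -24, 0], [24, -24, -16, 0], [0, 0, 0, 0]].
Row-reducing A symmetrically gives the diagonal entries -36, 0, 0, 0.
So there are 1 negative, 3 zero pivots.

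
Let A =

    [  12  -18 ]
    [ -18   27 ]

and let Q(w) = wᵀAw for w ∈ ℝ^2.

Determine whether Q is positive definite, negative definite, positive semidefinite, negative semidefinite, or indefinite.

Symmetric row and column elimination reduces A to a congruent diagonal form with pivots 12, 0.
So there are 1 positive, 1 zero pivots.
Hence Q is positive semidefinite.

positive semidefinite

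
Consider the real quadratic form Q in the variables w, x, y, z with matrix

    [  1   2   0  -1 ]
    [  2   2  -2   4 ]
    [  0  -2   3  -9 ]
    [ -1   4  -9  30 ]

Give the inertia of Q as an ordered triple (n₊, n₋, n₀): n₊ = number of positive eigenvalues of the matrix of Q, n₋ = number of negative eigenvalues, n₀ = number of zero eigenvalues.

(3, 1, 0)

Congruent diagonalization of A (simultaneous row and column reduction) yields pivots 1, -2, 5, 2.
So there are 3 positive, 1 negative pivots.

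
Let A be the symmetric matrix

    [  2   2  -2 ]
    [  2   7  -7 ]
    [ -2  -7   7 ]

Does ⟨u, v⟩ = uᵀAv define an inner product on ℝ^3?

Congruent diagonalization of A (simultaneous row and column reduction) yields pivots 2, 5, 0.
Counting signs: 2 positive, 1 zero.
Hence Q is positive semidefinite.
⟨·,·⟩ is an inner product exactly when A is positive definite.

no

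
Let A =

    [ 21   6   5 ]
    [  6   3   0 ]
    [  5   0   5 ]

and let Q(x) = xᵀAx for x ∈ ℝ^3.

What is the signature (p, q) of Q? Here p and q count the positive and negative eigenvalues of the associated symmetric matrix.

(3, 0)

Symmetric row and column elimination reduces A to a congruent diagonal form with pivots 21, 9/7, 20/9.
Counting signs: 3 positive.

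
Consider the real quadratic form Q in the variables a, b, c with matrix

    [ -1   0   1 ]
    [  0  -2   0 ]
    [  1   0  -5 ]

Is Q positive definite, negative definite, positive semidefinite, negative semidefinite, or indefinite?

negative definite

Leading principal minors: Δ_1 = -1, Δ_2 = 2, Δ_3 = -8.
The signs alternate starting with Δ_1 < 0, so by Sylvester's criterion Q is negative definite.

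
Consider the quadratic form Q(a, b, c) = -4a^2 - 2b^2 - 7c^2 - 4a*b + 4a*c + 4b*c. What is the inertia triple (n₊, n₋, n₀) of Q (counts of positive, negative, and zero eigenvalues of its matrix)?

(0, 3, 0)

Write A = [[-4, -2, 2], [-2, -2, 2], [2, 2, -7]].
Congruent diagonalization of A (simultaneous row and column reduction) yields pivots -4, -1, -5.
So there are 3 negative pivots.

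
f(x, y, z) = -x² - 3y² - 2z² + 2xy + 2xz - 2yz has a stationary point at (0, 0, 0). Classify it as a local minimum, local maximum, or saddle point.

local maximum

The Hessian at the origin is H = [[-2, 2, 2], [2, -6, -2], [2, -2, -4]].
Congruent diagonalization of H (simultaneous row and column reduction) yields pivots -2, -4, -2.
So there are 3 negative pivots.
H is negative definite, so the origin is a strict local maximum.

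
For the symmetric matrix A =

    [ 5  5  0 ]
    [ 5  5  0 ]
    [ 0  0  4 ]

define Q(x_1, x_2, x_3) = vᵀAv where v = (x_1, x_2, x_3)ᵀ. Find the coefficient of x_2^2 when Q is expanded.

The coefficient of x_2^2 is the diagonal entry A[2,2] = 5.

5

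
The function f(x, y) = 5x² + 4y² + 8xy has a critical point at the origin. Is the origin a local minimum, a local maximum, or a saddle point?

local minimum

The Hessian at the origin is H = [[10, 8], [8, 8]].
det H = 10·8 − (8)² = 16 > 0 and H[1,1] = 10 > 0, so H is positive definite.
Therefore the origin is a local minimum.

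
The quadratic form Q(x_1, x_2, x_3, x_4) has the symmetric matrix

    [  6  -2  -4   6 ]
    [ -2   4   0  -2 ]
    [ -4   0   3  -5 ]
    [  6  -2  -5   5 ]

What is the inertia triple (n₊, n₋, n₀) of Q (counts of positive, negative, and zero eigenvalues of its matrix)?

(3, 1, 0)

Symmetric row and column elimination reduces A to a congruent diagonal form with pivots 6, 10/3, -1/5, 4.
So there are 3 positive, 1 negative pivots.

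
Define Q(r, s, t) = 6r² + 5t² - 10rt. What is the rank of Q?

Write A = [[6, 0, -5], [0, 0, 0], [-5, 0, 5]].
Congruent diagonalization of A (simultaneous row and column reduction) yields pivots 6, 0, 5/6.
So there are 2 positive, 1 zero pivots.
The rank is the number of nonzero pivots: 2.

2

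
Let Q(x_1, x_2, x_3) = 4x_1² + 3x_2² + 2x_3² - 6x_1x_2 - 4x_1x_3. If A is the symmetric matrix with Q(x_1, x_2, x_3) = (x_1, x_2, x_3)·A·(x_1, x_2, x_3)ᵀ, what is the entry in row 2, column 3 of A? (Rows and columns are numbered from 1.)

The coefficient of x_2·x_3 in Q is 0. For a symmetric A this equals A[2,3] + A[3,2] = 2·A[2,3].
So A[2,3] = 0/2 = 0.

0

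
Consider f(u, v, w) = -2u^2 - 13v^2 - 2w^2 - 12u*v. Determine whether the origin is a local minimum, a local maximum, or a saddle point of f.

saddle point

The Hessian at the origin is H = [[-4, -12, 0], [-12, -26, 0], [0, 0, -4]].
An LDLᵀ factorisation of H has diagonal entries -4, 10, -4.
Counting signs: 1 positive, 2 negative.
H is indefinite, so the origin is a saddle point.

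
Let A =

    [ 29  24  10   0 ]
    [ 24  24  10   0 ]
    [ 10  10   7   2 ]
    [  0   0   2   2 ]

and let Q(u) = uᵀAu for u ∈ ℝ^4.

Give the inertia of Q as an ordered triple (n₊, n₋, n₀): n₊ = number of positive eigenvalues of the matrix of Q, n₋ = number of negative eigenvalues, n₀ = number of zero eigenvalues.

(4, 0, 0)

Symmetric row and column elimination reduces A to a congruent diagonal form with pivots 29, 120/29, 17/6, 10/17.
So there are 4 positive pivots.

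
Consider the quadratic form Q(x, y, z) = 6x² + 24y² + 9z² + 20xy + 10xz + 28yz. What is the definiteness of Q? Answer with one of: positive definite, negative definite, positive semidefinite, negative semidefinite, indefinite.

positive definite

The symmetric matrix of Q is A = [[6, 10, 5], [10, 24, 14], [5, 14, 9]].
Leading principal minors: Δ_1 = 6, Δ_2 = 44, Δ_3 = 20.
All leading principal minors are positive, so by Sylvester's criterion Q is positive definite.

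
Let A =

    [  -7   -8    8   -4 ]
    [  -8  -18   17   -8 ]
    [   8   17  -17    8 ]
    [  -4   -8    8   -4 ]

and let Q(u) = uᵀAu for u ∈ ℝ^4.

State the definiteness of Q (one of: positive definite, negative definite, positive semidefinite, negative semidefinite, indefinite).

Leading principal minors: Δ_1 = -7, Δ_2 = 62, Δ_3 = -55, Δ_4 = 12.
The signs alternate starting with Δ_1 < 0, so by Sylvester's criterion Q is negative definite.

negative definite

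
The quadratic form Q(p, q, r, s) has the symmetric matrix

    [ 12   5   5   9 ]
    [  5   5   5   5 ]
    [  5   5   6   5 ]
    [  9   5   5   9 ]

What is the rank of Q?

An LDLᵀ factorisation of A has diagonal entries 12, 35/12, 1, 12/7.
That gives 4 positive pivots.
The rank is the number of nonzero pivots: 4.

4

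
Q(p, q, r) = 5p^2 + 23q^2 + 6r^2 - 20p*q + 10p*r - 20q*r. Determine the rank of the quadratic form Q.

3

Write A = [[5, -10, 5], [-10, 23, -10], [5, -10, 6]].
An LDLᵀ factorisation of A has diagonal entries 5, 3, 1.
That gives 3 positive pivots.
The rank is the number of nonzero pivots: 3.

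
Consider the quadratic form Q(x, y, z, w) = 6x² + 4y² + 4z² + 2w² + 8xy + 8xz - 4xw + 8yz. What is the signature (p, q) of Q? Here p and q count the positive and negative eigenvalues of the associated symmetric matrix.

The associated matrix is A = [[6, 4, 4, -2], [4, 4, 4, 0], [4, 4, 4, 0], [-2, 0, 0, 2]].
Congruent diagonalization of A (simultaneous row and column reduction) yields pivots 6, 4/3, 0, 0.
That gives 2 positive, 2 zero pivots.

(2, 0)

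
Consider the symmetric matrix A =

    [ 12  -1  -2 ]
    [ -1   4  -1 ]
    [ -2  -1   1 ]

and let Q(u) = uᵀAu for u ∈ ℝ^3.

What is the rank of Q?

3

Row-reducing A symmetrically gives the diagonal entries 12, 47/12, 15/47.
So there are 3 positive pivots.
The rank is the number of nonzero pivots: 3.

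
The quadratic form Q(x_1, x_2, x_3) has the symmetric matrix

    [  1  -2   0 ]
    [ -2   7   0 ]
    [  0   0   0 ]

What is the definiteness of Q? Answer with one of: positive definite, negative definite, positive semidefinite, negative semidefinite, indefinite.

Row-reducing A symmetrically gives the diagonal entries 1, 3, 0.
Counting signs: 2 positive, 1 zero.
Hence Q is positive semidefinite.

positive semidefinite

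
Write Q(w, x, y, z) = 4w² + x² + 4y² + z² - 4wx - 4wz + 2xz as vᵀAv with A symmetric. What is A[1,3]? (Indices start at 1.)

The coefficient of w·y in Q is 0. For a symmetric A this equals A[1,3] + A[3,1] = 2·A[1,3].
So A[1,3] = 0/2 = 0.

0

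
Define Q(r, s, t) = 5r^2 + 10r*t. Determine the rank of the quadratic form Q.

The associated matrix is A = [[5, 0, 5], [0, 0, 0], [5, 0, 0]].
Congruent diagonalization of A (simultaneous row and column reduction) yields pivots 5, 0, -5.
Counting signs: 1 positive, 1 negative, 1 zero.
The rank is the number of nonzero pivots: 2.

2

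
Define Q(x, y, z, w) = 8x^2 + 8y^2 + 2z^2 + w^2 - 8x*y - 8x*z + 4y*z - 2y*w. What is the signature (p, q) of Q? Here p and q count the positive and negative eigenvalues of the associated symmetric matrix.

(3, 0)

The associated matrix is A = [[8, -4, -4, 0], [-4, 8, 2, -1], [-4, 2, 2, 0], [0, -1, 0, 1]].
Congruent diagonalization of A (simultaneous row and column reduction) yields pivots 8, 6, 0, 5/6.
So there are 3 positive, 1 zero pivots.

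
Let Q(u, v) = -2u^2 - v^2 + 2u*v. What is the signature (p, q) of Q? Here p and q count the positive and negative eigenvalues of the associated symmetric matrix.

The associated matrix is A = [[-2, 1], [1, -1]].
Row-reducing A symmetrically gives the diagonal entries -2, -1/2.
That gives 2 negative pivots.

(0, 2)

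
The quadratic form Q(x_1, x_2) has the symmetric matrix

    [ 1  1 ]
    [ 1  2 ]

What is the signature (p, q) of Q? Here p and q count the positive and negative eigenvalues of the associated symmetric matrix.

(2, 0)

Symmetric row and column elimination reduces A to a congruent diagonal form with pivots 1, 1.
Counting signs: 2 positive.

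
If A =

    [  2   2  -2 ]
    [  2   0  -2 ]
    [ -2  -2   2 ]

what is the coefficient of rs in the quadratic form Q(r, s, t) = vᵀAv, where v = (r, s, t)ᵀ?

The coefficient of rs is A[1,2] + A[2,1] = 2·2 = 4.

4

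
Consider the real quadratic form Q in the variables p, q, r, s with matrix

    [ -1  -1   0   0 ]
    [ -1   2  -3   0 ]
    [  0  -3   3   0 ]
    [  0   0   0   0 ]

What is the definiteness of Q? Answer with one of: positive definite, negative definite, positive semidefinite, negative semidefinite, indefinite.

indefinite

Applying the same elementary operations to the rows and columns of A produces a congruent diagonal matrix with entries -1, 3, 0, 0.
Counting signs: 1 positive, 1 negative, 2 zero.
Hence Q is indefinite.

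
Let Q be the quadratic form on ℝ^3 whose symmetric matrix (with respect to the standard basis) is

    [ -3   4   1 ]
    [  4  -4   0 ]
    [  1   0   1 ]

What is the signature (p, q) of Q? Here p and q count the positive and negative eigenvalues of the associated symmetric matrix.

Symmetric row and column elimination reduces A to a congruent diagonal form with pivots -3, 4/3, 0.
That gives 1 positive, 1 negative, 1 zero pivots.

(1, 1)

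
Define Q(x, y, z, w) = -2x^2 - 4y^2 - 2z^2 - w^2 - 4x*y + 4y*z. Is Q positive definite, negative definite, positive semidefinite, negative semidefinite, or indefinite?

The symmetric matrix is A = [[-2, -2, 0, 0], [-2, -4, 2, 0], [0, 2, -2, 0], [0, 0, 0, -1]].
Congruent diagonalization of A (simultaneous row and column reduction) yields pivots -2, -2, 0, -1.
So there are 3 negative, 1 zero pivots.
Hence Q is negative semidefinite.

negative semidefinite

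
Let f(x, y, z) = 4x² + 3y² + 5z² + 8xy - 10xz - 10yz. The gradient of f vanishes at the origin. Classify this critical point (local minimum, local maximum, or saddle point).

saddle point

The Hessian at the origin is H = [[8, 8, -10], [8, 6, -10], [-10, -10, 10]].
Congruent diagonalization of H (simultaneous row and column reduction) yields pivots 8, -2, -5/2.
That gives 1 positive, 2 negative pivots.
H is indefinite, so the origin is a saddle point.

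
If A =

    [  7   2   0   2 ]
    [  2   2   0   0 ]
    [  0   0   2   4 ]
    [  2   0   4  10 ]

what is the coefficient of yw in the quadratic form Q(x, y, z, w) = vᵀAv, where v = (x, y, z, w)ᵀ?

The coefficient of yw is A[2,4] + A[4,2] = 2·0 = 0.

0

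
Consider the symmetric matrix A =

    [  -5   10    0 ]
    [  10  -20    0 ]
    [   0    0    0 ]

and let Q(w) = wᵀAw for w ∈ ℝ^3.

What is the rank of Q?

1

Row-reducing A symmetrically gives the diagonal entries -5, 0, 0.
So there are 1 negative, 2 zero pivots.
The rank is the number of nonzero pivots: 1.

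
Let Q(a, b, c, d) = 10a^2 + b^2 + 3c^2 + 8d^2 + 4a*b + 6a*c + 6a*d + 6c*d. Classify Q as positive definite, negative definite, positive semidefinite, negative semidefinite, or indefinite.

positive definite

The symmetric matrix of Q is A = [[10, 2, 3, 3], [2, 1, 0, 0], [3, 0, 3, 3], [3, 0, 3, 8]].
Leading principal minors: Δ_1 = 10, Δ_2 = 6, Δ_3 = 9, Δ_4 = 45.
All leading principal minors are positive, so by Sylvester's criterion Q is positive definite.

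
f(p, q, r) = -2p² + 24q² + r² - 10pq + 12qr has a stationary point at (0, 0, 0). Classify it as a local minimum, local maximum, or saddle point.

saddle point

The Hessian at the origin is H = [[-4, -10, 0], [-10, 48, 12], [0, 12, 2]].
An LDLᵀ factorisation of H has diagonal entries -4, 73, 2/73.
Counting signs: 2 positive, 1 negative.
H is indefinite, so the origin is a saddle point.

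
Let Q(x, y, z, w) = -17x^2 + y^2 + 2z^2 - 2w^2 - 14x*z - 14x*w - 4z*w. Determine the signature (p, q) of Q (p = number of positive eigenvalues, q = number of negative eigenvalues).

(3, 1)

The symmetric matrix is A = [[-17, 0, -7, -7], [0, 1, 0, 0], [-7, 0, 2, -2], [-7, 0, -2, -2]].
An LDLᵀ factorisation of A has diagonal entries -17, 1, 83/17, 60/83.
That gives 3 positive, 1 negative pivots.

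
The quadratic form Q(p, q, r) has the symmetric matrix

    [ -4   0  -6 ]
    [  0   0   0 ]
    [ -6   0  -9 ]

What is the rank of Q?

Symmetric row and column elimination reduces A to a congruent diagonal form with pivots -4, 0, 0.
That gives 1 negative, 2 zero pivots.
The rank is the number of nonzero pivots: 1.

1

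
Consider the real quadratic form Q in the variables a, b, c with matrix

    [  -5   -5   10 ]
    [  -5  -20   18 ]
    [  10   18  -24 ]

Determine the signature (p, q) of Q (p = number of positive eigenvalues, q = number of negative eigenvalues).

Row-reducing A symmetrically gives the diagonal entries -5, -15, 4/15.
So there are 1 positive, 2 negative pivots.

(1, 2)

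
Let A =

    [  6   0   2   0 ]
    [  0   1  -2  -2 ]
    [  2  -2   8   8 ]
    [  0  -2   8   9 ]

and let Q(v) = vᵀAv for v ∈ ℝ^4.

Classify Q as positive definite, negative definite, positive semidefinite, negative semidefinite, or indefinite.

Leading principal minors: Δ_1 = 6, Δ_2 = 6, Δ_3 = 20, Δ_4 = 4.
All leading principal minors are positive, so by Sylvester's criterion Q is positive definite.

positive definite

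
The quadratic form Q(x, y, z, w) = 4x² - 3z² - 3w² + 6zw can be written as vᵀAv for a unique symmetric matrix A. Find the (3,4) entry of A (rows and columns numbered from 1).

The coefficient of z·w in Q is 6. For a symmetric A this equals A[3,4] + A[4,3] = 2·A[3,4].
So A[3,4] = 6/2 = 3.

3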